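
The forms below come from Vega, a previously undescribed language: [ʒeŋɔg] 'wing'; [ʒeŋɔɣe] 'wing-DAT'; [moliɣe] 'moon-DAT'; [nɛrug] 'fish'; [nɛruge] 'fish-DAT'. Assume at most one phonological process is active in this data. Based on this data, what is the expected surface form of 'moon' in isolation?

[molig]

In [ʒeŋɔg] and [ʒeŋɔɣe] the final segment of 'wing' alternates: [g] ~ [ɣ].
Compare 'fish', with invariant [g] in [nɛrug] and [nɛruge]: an analysis with underlying /g/ and a rule producing [ɣ] before the DAT suffix would wrongly predict alternation here too.
The alternation reflects word-final hardening: voiced fricatives become stops word-finally. /ɣ/ is underlying.
From [moliɣe] the stem 'moon' is /moliɣ/; word-finally this yields [molig].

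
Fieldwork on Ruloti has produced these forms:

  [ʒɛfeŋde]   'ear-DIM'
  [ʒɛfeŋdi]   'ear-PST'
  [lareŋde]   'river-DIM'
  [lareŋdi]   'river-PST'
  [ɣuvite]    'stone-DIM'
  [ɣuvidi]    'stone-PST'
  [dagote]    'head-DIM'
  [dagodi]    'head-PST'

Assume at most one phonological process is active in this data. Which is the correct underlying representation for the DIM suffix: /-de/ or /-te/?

/-te/

The DIM suffix surfaces as [-de] and [-te], depending on the final segment of the stem.
By contrast the PST suffix keeps its initial [d] throughout — that segment must be underlying.
So the underlying form is /-te/, and voiceless stops become voiced after a nasal.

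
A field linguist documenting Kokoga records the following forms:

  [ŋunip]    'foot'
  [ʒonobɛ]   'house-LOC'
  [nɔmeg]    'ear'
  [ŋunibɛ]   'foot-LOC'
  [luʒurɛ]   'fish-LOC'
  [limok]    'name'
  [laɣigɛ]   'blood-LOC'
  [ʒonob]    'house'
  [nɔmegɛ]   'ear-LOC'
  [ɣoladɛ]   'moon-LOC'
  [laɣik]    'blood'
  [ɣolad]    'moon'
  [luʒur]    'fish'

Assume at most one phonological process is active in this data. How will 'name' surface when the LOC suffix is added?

In [laɣik] and [laɣigɛ] the final segment of 'blood' alternates: [k] ~ [g].
Compare 'ear', with invariant [g] in [nɔmeg] and [nɔmegɛ]: an analysis with underlying /g/ and a rule producing [k] in isolation would wrongly predict alternation here too.
So /k/ is underlying, and a rule of intervocalic voicing — voiceless stops become voiced between vowels — gives [g].
From [limok] the stem 'name' is /limok/; between vowels this yields [limogɛ].

[limogɛ]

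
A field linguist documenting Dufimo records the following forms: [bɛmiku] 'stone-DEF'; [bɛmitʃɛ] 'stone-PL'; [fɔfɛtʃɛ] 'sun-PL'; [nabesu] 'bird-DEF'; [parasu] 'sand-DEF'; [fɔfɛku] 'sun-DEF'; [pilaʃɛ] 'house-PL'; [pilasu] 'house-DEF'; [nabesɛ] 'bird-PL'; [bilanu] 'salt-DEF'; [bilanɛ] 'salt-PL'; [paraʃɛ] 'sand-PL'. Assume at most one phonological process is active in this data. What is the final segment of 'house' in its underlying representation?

/ʃ/

In [pilasu] and [pilaʃɛ] the final segment of 'house' alternates: [s] ~ [ʃ].
If /s/ were underlying and a rule turned it into [ʃ] before the PL suffix, 'bird' would also alternate; but it has [s] in both [nabesu] and [nabesɛ].
So /ʃ/ is underlying, and a rule of depalatalization — palato-alveolar /tʃ/ and /ʃ/ become [k] and [s] when no front vowel follows — gives [s].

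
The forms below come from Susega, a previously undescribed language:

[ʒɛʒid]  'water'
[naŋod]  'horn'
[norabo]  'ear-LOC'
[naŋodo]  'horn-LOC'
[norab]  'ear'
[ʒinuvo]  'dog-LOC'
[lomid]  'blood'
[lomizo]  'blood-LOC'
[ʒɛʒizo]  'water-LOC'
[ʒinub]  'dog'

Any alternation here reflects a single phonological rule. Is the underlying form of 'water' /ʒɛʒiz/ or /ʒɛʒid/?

'water' shows [d] ~ [z] at the end of the stem ([ʒɛʒid] vs [ʒɛʒizo]).
Compare 'horn', with invariant [d] in [naŋod] and [naŋodo]: an analysis with underlying /d/ and a rule producing [z] before the LOC suffix would wrongly predict alternation here too.
The underlying segment must be /z/; voiced fricatives become stops word-finally, yielding [d] there.

/ʒɛʒiz/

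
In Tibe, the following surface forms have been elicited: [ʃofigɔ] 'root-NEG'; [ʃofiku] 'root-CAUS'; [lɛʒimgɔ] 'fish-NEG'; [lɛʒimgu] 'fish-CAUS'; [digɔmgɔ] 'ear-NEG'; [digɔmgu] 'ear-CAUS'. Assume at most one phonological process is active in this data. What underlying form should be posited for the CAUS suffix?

The CAUS morpheme has two allomorphs, [-gu] and [-ku].
By contrast the NEG suffix keeps its initial [g] throughout — that segment must be underlying.
So the underlying form is /-ku/, and voiceless stops become voiced after a nasal.

/-ku/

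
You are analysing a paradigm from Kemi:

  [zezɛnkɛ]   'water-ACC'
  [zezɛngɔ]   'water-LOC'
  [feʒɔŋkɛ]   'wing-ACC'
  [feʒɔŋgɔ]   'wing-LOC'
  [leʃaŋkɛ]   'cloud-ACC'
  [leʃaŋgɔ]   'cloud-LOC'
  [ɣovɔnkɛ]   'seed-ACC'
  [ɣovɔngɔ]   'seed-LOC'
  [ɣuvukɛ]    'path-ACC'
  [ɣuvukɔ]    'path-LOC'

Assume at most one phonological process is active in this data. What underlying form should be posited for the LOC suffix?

The LOC suffix surfaces as [-gɔ] and [-kɔ], depending on the final segment of the stem.
The ACC suffix, which begins with [k], is invariant after every stem; so [k] is not altered by any rule here.
So the underlying form is /-gɔ/, and voiced stops become voiceless after a vowel.

/-gɔ/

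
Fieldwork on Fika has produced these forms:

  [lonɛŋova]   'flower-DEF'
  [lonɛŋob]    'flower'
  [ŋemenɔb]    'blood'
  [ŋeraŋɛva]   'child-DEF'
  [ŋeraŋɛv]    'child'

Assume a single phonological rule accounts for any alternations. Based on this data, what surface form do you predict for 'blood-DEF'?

In [lonɛŋova] and [lonɛŋob] the final segment of 'flower' alternates: [v] ~ [b].
If /v/ were underlying and a rule turned it into [b] in isolation, 'child' would also alternate; but it has [v] in both [ŋeraŋɛva] and [ŋeraŋɛv].
The alternation reflects intervocalic spirantization: voiced stops become fricatives between vowels. /b/ is underlying.
From [ŋemenɔb] the stem 'blood' is /ŋemenɔb/; between vowels this yields [ŋemenɔva].

[ŋemenɔva]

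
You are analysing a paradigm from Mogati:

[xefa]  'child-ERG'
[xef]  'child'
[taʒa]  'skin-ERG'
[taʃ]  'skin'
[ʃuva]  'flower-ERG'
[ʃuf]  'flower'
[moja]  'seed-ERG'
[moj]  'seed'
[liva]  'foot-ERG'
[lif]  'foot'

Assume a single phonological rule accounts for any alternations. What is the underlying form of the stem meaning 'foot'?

/liv/

The stem for 'foot' ends in [v] in [liva] but [f] in [lif].
Compare 'child', with invariant [f] in [xefa] and [xef]: an analysis with underlying /f/ and a rule producing [v] before the ERG suffix would wrongly predict alternation here too.
The alternation reflects word-final obstruent devoicing: voiced obstruents become voiceless word-finally. /v/ is underlying.
The underlying form of 'foot' is therefore /liv/.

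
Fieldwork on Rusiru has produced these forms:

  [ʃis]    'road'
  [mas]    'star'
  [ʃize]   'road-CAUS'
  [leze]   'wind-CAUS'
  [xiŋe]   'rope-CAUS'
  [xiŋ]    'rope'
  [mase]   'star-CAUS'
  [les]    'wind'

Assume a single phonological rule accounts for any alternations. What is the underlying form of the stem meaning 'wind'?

In [leze] and [les] the final segment of 'wind' alternates: [z] ~ [s].
If /s/ were underlying and a rule turned it into [z] before the CAUS suffix, 'star' would also alternate; but it has [s] in both [mase] and [mas].
So /z/ is underlying, and a rule of word-final obstruent devoicing — voiced obstruents become voiceless word-finally — gives [s].

/lez/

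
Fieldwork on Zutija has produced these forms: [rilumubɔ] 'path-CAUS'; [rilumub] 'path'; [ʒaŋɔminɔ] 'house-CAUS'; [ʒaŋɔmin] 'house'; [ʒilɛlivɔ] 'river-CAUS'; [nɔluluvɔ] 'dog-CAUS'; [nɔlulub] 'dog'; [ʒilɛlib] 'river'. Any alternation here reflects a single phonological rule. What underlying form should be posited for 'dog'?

The stem for 'dog' ends in [v] in [nɔluluvɔ] but [b] in [nɔlulub].
If /b/ were underlying and a rule turned it into [v] before the CAUS suffix, 'path' would also alternate; but it has [b] in both [rilumubɔ] and [rilumub].
Therefore /v/ is basic and [b] is derived by word-final hardening (voiced fricatives become stops word-finally).
Hence 'dog' is /nɔluluv/ underlyingly.

/nɔluluv/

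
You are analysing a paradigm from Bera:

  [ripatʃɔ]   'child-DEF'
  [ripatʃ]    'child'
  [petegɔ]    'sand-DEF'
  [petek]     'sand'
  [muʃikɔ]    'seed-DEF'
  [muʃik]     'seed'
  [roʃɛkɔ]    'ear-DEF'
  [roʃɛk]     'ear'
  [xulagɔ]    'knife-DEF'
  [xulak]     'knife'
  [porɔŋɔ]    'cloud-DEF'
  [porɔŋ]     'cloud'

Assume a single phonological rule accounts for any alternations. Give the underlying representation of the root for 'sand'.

/peteg/

'sand' shows [g] ~ [k] at the end of the stem ([petegɔ] vs [petek]).
But 'ear' keeps [k] in both environments ([roʃɛkɔ], [roʃɛk]), so there is no rule changing /k/ to [g] before the DEF suffix.
The alternation reflects word-final obstruent devoicing: voiced obstruents become voiceless word-finally. /g/ is underlying.
Hence 'sand' is /peteg/ underlyingly.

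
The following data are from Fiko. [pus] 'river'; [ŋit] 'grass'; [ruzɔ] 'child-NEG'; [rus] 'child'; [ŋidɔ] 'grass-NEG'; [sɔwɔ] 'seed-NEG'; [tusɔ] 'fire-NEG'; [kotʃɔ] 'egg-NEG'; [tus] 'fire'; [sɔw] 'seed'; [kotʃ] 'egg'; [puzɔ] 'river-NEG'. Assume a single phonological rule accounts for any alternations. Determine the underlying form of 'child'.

/ruz/

In [ruzɔ] and [rus] the final segment of 'child' alternates: [z] ~ [s].
But 'fire' keeps [s] in both environments ([tusɔ], [tus]), so there is no rule changing /s/ to [z] before the NEG suffix.
So /z/ is underlying, and a rule of word-final obstruent devoicing — voiced obstruents become voiceless word-finally — gives [s].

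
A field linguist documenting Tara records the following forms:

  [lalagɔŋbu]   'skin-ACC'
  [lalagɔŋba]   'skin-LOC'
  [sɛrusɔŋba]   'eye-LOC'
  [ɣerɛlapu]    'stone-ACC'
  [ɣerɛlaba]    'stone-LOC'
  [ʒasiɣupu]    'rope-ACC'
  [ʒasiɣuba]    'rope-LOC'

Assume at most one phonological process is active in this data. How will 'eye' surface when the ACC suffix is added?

[sɛrusɔŋbu]

The ACC suffix surfaces as [-bu] and [-pu], depending on the final segment of the stem.
The LOC suffix, which begins with [b], is invariant after every stem; so [b] is not altered by any rule here.
So the underlying form is /-pu/, and voiceless stops become voiced after a nasal.
After 'eye', which ends in a nasal, the suffix surfaces as [-bu], giving [sɛrusɔŋbu].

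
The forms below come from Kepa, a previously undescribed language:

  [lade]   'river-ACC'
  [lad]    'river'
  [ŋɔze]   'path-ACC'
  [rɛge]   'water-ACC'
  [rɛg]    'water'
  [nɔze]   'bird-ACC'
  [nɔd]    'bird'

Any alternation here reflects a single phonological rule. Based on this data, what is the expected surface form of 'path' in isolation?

[ŋɔd]

In [nɔze] and [nɔd] the final segment of 'bird' alternates: [z] ~ [d].
The stem 'river' ([lade], [lad]) shows [d] unchanged in both environments, so [d] cannot be basic with [z] derived before the ACC suffix.
Therefore /z/ is basic and [d] is derived by word-final hardening (voiced fricatives become stops word-finally).
From [ŋɔze] the stem 'path' is /ŋɔz/; word-finally this yields [ŋɔd].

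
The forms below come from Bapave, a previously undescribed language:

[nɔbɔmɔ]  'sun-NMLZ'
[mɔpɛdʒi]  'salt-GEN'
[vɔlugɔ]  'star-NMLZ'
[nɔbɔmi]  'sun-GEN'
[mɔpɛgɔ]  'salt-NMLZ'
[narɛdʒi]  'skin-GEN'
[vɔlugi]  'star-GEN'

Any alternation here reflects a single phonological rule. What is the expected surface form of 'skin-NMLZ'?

The root 'salt' surfaces as [mɔpɛgɔ] and [mɔpɛdʒi], with a stem-final [g] ~ [dʒ] alternation.
If /g/ were underlying and a rule turned it into [dʒ] before the GEN suffix, 'star' would also alternate; but it has [g] in both [vɔlugɔ] and [vɔlugi].
The underlying segment must be /dʒ/; palato-alveolar /dʒ/ becomes [g] when no front vowel follows, yielding [g] there.
The one attested form of 'skin', [narɛdʒi], shows underlying /narɛdʒ/. Applying the same rule when no front vowel follows gives [narɛgɔ].

[narɛgɔ]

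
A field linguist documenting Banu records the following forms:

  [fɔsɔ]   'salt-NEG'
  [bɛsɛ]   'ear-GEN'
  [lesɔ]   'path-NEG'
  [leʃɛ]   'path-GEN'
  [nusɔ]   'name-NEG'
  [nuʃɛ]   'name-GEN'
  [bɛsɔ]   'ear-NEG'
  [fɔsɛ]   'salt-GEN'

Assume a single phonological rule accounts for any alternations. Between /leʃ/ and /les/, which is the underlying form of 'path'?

The root 'path' surfaces as [lesɔ] and [leʃɛ], with a stem-final [s] ~ [ʃ] alternation.
If /s/ were underlying and a rule turned it into [ʃ] before the GEN suffix, 'ear' would also alternate; but it has [s] in both [bɛsɔ] and [bɛsɛ].
The underlying segment must be /ʃ/; palato-alveolar /ʃ/ becomes [s] when no front vowel follows, yielding [s] there.

/leʃ/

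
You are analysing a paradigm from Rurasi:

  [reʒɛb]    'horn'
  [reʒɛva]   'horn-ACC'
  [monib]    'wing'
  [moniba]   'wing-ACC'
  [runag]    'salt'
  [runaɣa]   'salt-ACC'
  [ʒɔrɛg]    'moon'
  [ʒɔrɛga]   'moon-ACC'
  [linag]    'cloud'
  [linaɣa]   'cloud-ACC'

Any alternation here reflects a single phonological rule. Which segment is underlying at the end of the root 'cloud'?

'cloud' shows [g] ~ [ɣ] at the end of the stem ([linag] vs [linaɣa]).
Compare 'moon', with invariant [g] in [ʒɔrɛg] and [ʒɔrɛga]: an analysis with underlying /g/ and a rule producing [ɣ] before the ACC suffix would wrongly predict alternation here too.
So /ɣ/ is underlying, and a rule of word-final hardening — voiced fricatives become stops word-finally — gives [g].

/ɣ/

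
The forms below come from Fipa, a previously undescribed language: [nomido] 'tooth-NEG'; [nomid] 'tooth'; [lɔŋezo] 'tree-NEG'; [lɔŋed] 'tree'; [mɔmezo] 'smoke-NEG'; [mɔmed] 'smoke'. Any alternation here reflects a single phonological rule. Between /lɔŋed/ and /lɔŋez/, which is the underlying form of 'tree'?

In [lɔŋezo] and [lɔŋed] the final segment of 'tree' alternates: [z] ~ [d].
If /d/ were underlying and a rule turned it into [z] before the NEG suffix, 'tooth' would also alternate; but it has [d] in both [nomido] and [nomid].
Therefore /z/ is basic and [d] is derived by word-final hardening (voiced fricatives become stops word-finally).

/lɔŋez/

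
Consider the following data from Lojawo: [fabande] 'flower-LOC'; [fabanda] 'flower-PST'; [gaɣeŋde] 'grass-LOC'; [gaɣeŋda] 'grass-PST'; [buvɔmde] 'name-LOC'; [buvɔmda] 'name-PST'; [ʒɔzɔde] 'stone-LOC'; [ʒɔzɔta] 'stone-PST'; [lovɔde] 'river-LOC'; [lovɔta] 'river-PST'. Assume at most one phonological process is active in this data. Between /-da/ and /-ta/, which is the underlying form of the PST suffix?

The PST suffix surfaces as [-da] and [-ta], depending on the final segment of the stem.
The LOC suffix, which begins with [d], is invariant after every stem; so [d] is not altered by any rule here.
So the underlying form is /-ta/, and voiceless stops become voiced after a nasal.

/-ta/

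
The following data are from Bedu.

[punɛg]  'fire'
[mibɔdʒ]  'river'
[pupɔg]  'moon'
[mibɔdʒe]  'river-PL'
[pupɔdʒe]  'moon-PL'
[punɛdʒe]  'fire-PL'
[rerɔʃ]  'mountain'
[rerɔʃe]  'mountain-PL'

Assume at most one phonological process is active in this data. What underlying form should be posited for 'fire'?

The stem for 'fire' ends in [dʒ] in [punɛdʒe] but [g] in [punɛg].
Compare 'river', with invariant [dʒ] in [mibɔdʒe] and [mibɔdʒ]: an analysis with underlying /dʒ/ and a rule producing [g] in isolation would wrongly predict alternation here too.
So /g/ is underlying, and a rule of palatalization before a front vowel — /g/ becomes palato-alveolar [dʒ] before a front vowel — gives [dʒ].

/punɛg/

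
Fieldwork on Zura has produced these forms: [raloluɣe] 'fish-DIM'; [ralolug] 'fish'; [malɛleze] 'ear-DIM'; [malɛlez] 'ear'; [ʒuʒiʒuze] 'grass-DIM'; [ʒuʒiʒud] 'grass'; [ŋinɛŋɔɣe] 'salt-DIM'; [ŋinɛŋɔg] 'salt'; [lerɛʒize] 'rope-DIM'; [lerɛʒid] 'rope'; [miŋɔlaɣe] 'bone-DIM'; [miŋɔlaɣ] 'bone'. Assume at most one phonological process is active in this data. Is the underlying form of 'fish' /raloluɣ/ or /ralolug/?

The stem for 'fish' ends in [ɣ] in [raloluɣe] but [g] in [ralolug].
The stem 'bone' ([miŋɔlaɣe], [miŋɔlaɣ]) shows [ɣ] unchanged in both environments, so [ɣ] cannot be basic with [g] derived in isolation.
Therefore /g/ is basic and [ɣ] is derived by intervocalic spirantization (voiced stops become fricatives between vowels).

/ralolug/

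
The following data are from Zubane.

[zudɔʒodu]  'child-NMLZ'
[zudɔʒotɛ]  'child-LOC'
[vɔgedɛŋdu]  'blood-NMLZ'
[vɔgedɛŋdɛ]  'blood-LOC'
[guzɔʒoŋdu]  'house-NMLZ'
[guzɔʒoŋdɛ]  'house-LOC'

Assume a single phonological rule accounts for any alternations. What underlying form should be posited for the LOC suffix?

The LOC suffix surfaces as [-dɛ] and [-tɛ], depending on the final segment of the stem.
The NMLZ suffix, which begins with [d], is invariant after every stem; so [d] is not altered by any rule here.
So the underlying form is /-tɛ/, and voiceless stops become voiced after a nasal.

/-tɛ/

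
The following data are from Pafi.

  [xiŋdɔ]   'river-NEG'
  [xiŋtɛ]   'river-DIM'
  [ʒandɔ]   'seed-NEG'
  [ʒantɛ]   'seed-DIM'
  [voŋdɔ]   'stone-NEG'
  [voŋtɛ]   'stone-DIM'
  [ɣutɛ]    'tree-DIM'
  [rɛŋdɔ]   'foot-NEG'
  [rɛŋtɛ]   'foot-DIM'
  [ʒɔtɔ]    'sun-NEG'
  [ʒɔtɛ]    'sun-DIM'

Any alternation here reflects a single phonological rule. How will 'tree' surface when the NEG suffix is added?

[ɣutɔ]

The NEG morpheme has two allomorphs, [-dɔ] and [-tɔ].
The DIM suffix, which begins with [t], is invariant after every stem; so [t] is not altered by any rule here.
The NEG suffix is therefore /-dɔ/ underlyingly, with post-vocalic devoicing: voiced stops become voiceless after a vowel.
After 'tree', which ends in a vowel, the suffix surfaces as [-tɔ], giving [ɣutɔ].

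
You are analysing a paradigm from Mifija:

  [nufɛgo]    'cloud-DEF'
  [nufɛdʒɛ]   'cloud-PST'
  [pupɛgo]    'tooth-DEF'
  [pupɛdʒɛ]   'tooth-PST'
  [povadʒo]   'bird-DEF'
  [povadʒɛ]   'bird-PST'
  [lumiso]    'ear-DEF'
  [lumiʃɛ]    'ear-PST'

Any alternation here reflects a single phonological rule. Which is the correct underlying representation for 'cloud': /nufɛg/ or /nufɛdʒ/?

/nufɛg/

The stem for 'cloud' ends in [g] in [nufɛgo] but [dʒ] in [nufɛdʒɛ].
If /dʒ/ were underlying and a rule turned it into [g] before the DEF suffix, 'bird' would also alternate; but it has [dʒ] in both [povadʒo] and [povadʒɛ].
So /g/ is underlying, and a rule of palatalization before a front vowel — /g/ and /s/ become palato-alveolar [dʒ] and [ʃ] before a front vowel — gives [dʒ].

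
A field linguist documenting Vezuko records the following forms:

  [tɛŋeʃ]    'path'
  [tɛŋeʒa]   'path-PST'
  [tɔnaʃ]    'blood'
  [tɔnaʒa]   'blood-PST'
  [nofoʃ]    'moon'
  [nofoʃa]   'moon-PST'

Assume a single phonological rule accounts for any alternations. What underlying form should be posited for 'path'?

The root 'path' surfaces as [tɛŋeʃ] and [tɛŋeʒa], with a stem-final [ʃ] ~ [ʒ] alternation.
Compare 'moon', with invariant [ʃ] in [nofoʃ] and [nofoʃa]: an analysis with underlying /ʃ/ and a rule producing [ʒ] before the PST suffix would wrongly predict alternation here too.
So /ʒ/ is underlying, and a rule of word-final obstruent devoicing — voiced obstruents become voiceless word-finally — gives [ʃ].

/tɛŋeʒ/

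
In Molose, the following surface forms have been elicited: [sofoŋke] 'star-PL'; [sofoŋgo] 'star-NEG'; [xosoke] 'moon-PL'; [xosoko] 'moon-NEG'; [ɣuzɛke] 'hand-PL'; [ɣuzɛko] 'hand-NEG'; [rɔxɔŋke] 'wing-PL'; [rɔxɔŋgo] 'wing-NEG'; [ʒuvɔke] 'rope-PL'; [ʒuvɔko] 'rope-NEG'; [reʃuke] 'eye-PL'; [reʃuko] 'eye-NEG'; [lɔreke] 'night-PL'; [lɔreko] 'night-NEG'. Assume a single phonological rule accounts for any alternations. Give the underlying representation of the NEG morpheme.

The NEG suffix surfaces as [-go] and [-ko], depending on the final segment of the stem.
By contrast the PL suffix keeps its initial [k] throughout — that segment must be underlying.
So the underlying form is /-go/, and voiced stops become voiceless after a vowel.

/-go/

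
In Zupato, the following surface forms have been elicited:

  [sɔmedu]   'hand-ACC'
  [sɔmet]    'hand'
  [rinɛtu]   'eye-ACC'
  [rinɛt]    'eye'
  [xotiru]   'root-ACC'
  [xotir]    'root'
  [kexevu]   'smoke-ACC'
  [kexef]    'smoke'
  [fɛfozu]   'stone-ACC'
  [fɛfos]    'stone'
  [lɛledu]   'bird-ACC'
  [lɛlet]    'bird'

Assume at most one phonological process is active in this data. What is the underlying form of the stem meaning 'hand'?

/sɔmed/

The stem for 'hand' ends in [d] in [sɔmedu] but [t] in [sɔmet].
But 'eye' keeps [t] in both environments ([rinɛtu], [rinɛt]), so there is no rule changing /t/ to [d] before the ACC suffix.
The underlying segment must be /d/; voiced obstruents become voiceless word-finally, yielding [t] there.
So 'hand' = /sɔmed/.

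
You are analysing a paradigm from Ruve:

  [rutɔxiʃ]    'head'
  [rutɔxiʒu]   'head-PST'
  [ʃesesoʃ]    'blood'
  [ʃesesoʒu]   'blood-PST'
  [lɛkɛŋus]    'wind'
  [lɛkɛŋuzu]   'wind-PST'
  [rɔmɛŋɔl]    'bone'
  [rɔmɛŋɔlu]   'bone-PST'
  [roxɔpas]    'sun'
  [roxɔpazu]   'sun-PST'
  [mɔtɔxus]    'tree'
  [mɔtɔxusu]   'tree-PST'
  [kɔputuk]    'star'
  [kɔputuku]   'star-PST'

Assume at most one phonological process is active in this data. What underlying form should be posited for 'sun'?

/roxɔpaz/

'sun' shows [s] ~ [z] at the end of the stem ([roxɔpas] vs [roxɔpazu]).
The stem 'tree' ([mɔtɔxus], [mɔtɔxusu]) shows [s] unchanged in both environments, so [s] cannot be basic with [z] derived before the PST suffix.
The alternation reflects word-final obstruent devoicing: voiced obstruents become voiceless word-finally. /z/ is underlying.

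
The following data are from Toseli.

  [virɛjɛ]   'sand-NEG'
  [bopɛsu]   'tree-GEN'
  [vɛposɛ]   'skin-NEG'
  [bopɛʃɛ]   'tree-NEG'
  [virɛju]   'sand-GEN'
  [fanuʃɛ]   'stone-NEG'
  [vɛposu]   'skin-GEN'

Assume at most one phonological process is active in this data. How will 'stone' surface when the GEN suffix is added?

[fanusu]

In [bopɛsu] and [bopɛʃɛ] the final segment of 'tree' alternates: [s] ~ [ʃ].
The stem 'skin' ([vɛposu], [vɛposɛ]) shows [s] unchanged in both environments, so [s] cannot be basic with [ʃ] derived before the NEG suffix.
The underlying segment must be /ʃ/; palato-alveolar /ʃ/ becomes [s] when no front vowel follows, yielding [s] there.
The one attested form of 'stone', [fanuʃɛ], shows underlying /fanuʃ/. Applying the same rule when no front vowel follows gives [fanusu].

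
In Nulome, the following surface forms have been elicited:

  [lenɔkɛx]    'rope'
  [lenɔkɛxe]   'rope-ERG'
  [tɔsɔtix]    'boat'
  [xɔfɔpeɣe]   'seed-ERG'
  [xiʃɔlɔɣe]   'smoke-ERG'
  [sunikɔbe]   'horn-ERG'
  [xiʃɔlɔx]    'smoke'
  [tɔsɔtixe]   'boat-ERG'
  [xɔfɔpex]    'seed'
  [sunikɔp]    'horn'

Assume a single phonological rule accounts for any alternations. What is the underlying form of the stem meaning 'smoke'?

In [xiʃɔlɔɣe] and [xiʃɔlɔx] the final segment of 'smoke' alternates: [ɣ] ~ [x].
Compare 'boat', with invariant [x] in [tɔsɔtixe] and [tɔsɔtix]: an analysis with underlying /x/ and a rule producing [ɣ] before the ERG suffix would wrongly predict alternation here too.
Therefore /ɣ/ is basic and [x] is derived by word-final obstruent devoicing (voiced obstruents become voiceless word-finally).
So 'smoke' = /xiʃɔlɔɣ/.

/xiʃɔlɔɣ/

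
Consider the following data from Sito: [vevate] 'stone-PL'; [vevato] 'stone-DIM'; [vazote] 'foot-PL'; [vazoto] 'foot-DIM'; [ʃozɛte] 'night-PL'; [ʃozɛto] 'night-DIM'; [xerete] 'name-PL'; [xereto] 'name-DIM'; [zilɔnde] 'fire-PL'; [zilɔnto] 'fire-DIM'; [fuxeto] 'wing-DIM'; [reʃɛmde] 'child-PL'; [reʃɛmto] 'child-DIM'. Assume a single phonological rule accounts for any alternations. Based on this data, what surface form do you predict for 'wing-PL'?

The PL morpheme has two allomorphs, [-de] and [-te].
By contrast the DIM suffix keeps its initial [t] throughout — that segment must be underlying.
So the underlying form is /-de/, and voiced stops become voiceless after a vowel.
After 'wing', which ends in a vowel, the suffix surfaces as [-te], giving [fuxete].

[fuxete]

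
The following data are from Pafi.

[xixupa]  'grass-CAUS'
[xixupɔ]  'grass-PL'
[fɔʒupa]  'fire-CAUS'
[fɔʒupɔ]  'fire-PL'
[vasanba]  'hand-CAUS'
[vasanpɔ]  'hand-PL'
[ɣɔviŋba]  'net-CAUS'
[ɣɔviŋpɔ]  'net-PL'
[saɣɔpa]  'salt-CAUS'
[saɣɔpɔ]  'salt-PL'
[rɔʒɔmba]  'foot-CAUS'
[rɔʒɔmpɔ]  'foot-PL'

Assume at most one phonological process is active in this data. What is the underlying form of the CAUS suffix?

The CAUS morpheme has two allomorphs, [-ba] and [-pa].
By contrast the PL suffix keeps its initial [p] throughout — that segment must be underlying.
The CAUS suffix is therefore /-ba/ underlyingly, with post-vocalic devoicing: voiced stops become voiceless after a vowel.

/-ba/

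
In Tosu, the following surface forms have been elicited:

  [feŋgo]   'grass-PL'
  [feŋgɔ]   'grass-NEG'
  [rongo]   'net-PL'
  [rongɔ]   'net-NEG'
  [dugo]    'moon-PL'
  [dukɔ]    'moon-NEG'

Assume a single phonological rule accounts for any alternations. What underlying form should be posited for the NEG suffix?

The NEG suffix surfaces as [-gɔ] and [-kɔ], depending on the final segment of the stem.
By contrast the PL suffix keeps its initial [g] throughout — that segment must be underlying.
The NEG suffix is therefore /-kɔ/ underlyingly, with post-nasal voicing: voiceless stops become voiced after a nasal.

/-kɔ/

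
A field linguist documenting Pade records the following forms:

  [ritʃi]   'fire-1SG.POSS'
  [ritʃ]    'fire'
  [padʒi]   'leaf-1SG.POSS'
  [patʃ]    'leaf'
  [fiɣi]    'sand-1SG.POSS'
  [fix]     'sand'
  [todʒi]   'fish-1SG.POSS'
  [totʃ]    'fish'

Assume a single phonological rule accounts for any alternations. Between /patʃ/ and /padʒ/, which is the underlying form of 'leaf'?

'leaf' shows [dʒ] ~ [tʃ] at the end of the stem ([padʒi] vs [patʃ]).
Compare 'fire', with invariant [tʃ] in [ritʃi] and [ritʃ]: an analysis with underlying /tʃ/ and a rule producing [dʒ] before the 1SG.POSS suffix would wrongly predict alternation here too.
The underlying segment must be /dʒ/; voiced obstruents become voiceless word-finally, yielding [tʃ] there.

/padʒ/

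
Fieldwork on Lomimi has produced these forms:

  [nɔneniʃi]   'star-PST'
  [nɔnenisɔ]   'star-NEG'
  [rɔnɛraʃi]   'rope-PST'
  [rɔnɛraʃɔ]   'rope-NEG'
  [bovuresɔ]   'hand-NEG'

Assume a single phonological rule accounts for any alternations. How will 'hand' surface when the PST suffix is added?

[bovureʃi]

'star' shows [ʃ] ~ [s] at the end of the stem ([nɔneniʃi] vs [nɔnenisɔ]).
The stem 'rope' ([rɔnɛraʃi], [rɔnɛraʃɔ]) shows [ʃ] unchanged in both environments, so [ʃ] cannot be basic with [s] derived before the NEG suffix.
The underlying segment must be /s/; /s/ becomes palato-alveolar [ʃ] before a front vowel, yielding [ʃ] there.
From [bovuresɔ] the stem 'hand' is /bovures/; before a front vowel this yields [bovureʃi].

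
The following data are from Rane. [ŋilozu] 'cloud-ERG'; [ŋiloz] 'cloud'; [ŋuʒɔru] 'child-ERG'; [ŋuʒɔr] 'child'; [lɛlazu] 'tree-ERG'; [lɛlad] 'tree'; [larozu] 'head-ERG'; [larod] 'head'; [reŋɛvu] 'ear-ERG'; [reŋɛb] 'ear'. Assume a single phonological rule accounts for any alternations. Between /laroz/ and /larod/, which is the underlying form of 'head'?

'head' shows [z] ~ [d] at the end of the stem ([larozu] vs [larod]).
But 'cloud' keeps [z] in both environments ([ŋilozu], [ŋiloz]), so there is no rule changing /z/ to [d] in isolation.
The alternation reflects intervocalic spirantization: voiced stops become fricatives between vowels. /d/ is underlying.

/larod/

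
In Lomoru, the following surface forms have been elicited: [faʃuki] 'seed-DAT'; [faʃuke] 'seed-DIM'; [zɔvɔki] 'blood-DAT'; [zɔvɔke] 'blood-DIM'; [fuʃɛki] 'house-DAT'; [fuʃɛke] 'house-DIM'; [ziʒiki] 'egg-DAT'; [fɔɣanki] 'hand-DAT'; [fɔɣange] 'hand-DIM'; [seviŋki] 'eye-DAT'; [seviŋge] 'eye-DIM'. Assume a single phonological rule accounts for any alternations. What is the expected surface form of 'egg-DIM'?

The DIM morpheme has two allomorphs, [-ge] and [-ke].
The DAT suffix, which begins with [k], is invariant after every stem; so [k] is not altered by any rule here.
The DIM suffix is therefore /-ge/ underlyingly, with post-vocalic devoicing: voiced stops become voiceless after a vowel.
After 'egg', which ends in a vowel, the suffix surfaces as [-ke], giving [ziʒike].

[ziʒike]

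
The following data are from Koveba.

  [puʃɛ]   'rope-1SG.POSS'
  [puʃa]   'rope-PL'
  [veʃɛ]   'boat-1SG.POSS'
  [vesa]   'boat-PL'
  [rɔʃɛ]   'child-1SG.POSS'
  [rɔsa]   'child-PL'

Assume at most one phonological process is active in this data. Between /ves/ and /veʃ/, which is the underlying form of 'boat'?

The stem for 'boat' ends in [ʃ] in [veʃɛ] but [s] in [vesa].
If /ʃ/ were underlying and a rule turned it into [s] before the PL suffix, 'rope' would also alternate; but it has [ʃ] in both [puʃɛ] and [puʃa].
Therefore /s/ is basic and [ʃ] is derived by palatalization before a front vowel (/s/ becomes palato-alveolar [ʃ] before a front vowel).

/ves/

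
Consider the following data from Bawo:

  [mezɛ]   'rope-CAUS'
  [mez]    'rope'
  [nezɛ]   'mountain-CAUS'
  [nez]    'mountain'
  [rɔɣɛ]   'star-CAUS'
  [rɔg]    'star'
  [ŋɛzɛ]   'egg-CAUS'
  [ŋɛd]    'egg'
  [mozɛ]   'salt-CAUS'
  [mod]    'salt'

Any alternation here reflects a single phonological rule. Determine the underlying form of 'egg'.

'egg' shows [z] ~ [d] at the end of the stem ([ŋɛzɛ] vs [ŋɛd]).
Compare 'rope', with invariant [z] in [mezɛ] and [mez]: an analysis with underlying /z/ and a rule producing [d] in isolation would wrongly predict alternation here too.
The underlying segment must be /d/; voiced stops become fricatives between vowels, yielding [z] there.

/ŋɛd/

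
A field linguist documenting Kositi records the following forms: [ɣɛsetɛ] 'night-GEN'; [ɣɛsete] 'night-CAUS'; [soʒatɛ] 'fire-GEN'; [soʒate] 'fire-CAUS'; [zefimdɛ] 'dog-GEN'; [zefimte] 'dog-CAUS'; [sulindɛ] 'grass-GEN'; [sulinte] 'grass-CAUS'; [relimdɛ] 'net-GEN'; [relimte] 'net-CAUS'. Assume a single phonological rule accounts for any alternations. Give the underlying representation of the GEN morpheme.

/-dɛ/

The GEN suffix surfaces as [-dɛ] and [-tɛ], depending on the final segment of the stem.
The CAUS suffix, which begins with [t], is invariant after every stem; so [t] is not altered by any rule here.
The GEN suffix is therefore /-dɛ/ underlyingly, with post-vocalic devoicing: voiced stops become voiceless after a vowel.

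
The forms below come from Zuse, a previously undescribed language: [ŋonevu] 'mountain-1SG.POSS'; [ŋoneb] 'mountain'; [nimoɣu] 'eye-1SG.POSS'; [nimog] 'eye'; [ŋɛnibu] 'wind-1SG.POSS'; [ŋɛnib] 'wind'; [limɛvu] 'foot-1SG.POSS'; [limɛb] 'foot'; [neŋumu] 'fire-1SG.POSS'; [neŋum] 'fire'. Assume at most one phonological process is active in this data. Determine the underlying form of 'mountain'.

The root 'mountain' surfaces as [ŋonevu] and [ŋoneb], with a stem-final [v] ~ [b] alternation.
But 'wind' keeps [b] in both environments ([ŋɛnibu], [ŋɛnib]), so there is no rule changing /b/ to [v] before the 1SG.POSS suffix.
So /v/ is underlying, and a rule of word-final hardening — voiced fricatives become stops word-finally — gives [b].

/ŋonev/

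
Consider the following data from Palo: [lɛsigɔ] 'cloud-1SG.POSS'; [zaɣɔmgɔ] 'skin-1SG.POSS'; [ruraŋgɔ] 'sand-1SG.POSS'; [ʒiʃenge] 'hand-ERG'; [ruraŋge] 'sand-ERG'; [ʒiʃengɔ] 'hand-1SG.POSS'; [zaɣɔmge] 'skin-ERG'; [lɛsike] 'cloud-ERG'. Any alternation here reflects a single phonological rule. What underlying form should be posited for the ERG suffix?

The ERG morpheme has two allomorphs, [-ge] and [-ke].
The 1SG.POSS suffix, which begins with [g], is invariant after every stem; so [g] is not altered by any rule here.
So the underlying form is /-ke/, and voiceless stops become voiced after a nasal.

/-ke/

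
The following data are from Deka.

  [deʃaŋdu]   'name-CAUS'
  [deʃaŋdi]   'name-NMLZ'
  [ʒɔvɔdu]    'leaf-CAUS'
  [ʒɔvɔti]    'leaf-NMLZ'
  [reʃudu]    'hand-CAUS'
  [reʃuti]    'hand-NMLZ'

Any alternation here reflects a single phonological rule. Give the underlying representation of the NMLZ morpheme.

/-ti/

The NMLZ morpheme has two allomorphs, [-di] and [-ti].
The CAUS suffix, which begins with [d], is invariant after every stem; so [d] is not altered by any rule here.
The NMLZ suffix is therefore /-ti/ underlyingly, with post-nasal voicing: voiceless stops become voiced after a nasal.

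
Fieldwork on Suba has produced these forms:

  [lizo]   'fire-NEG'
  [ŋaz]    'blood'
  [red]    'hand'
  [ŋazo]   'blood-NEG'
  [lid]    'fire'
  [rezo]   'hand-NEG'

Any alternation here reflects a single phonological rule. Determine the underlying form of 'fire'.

'fire' shows [z] ~ [d] at the end of the stem ([lizo] vs [lid]).
But 'blood' keeps [z] in both environments ([ŋazo], [ŋaz]), so there is no rule changing /z/ to [d] in isolation.
So /d/ is underlying, and a rule of intervocalic spirantization — voiced stops become fricatives between vowels — gives [z].
So 'fire' = /lid/.

/lid/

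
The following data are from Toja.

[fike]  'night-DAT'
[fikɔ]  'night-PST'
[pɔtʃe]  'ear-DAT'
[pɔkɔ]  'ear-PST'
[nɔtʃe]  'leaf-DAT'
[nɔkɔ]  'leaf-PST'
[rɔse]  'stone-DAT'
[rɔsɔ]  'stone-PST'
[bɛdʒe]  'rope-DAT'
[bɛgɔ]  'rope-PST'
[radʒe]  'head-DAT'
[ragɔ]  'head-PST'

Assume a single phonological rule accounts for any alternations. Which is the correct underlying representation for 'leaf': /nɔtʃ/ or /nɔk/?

'leaf' shows [tʃ] ~ [k] at the end of the stem ([nɔtʃe] vs [nɔkɔ]).
But 'night' keeps [k] in both environments ([fike], [fikɔ]), so there is no rule changing /k/ to [tʃ] before the DAT suffix.
The alternation reflects depalatalization: palato-alveolar /tʃ/ and /dʒ/ become [k] and [g] when no front vowel follows. /tʃ/ is underlying.

/nɔtʃ/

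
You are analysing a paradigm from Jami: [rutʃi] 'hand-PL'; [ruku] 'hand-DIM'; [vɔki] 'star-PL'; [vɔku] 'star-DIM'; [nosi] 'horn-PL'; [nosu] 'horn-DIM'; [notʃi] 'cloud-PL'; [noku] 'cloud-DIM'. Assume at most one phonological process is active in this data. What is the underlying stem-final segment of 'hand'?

'hand' shows [tʃ] ~ [k] at the end of the stem ([rutʃi] vs [ruku]).
If /k/ were underlying and a rule turned it into [tʃ] before the PL suffix, 'star' would also alternate; but it has [k] in both [vɔki] and [vɔku].
So /tʃ/ is underlying, and a rule of depalatalization — palato-alveolar /tʃ/ becomes [k] when no front vowel follows — gives [k].

/tʃ/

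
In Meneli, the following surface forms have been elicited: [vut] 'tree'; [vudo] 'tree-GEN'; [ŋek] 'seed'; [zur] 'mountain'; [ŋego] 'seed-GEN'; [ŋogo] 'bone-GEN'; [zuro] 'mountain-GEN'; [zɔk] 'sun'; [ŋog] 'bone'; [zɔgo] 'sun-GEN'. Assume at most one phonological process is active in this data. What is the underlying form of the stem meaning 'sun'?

/zɔk/

In [zɔk] and [zɔgo] the final segment of 'sun' alternates: [k] ~ [g].
The stem 'bone' ([ŋog], [ŋogo]) shows [g] unchanged in both environments, so [g] cannot be basic with [k] derived in isolation.
The alternation reflects intervocalic voicing: voiceless stops become voiced between vowels. /k/ is underlying.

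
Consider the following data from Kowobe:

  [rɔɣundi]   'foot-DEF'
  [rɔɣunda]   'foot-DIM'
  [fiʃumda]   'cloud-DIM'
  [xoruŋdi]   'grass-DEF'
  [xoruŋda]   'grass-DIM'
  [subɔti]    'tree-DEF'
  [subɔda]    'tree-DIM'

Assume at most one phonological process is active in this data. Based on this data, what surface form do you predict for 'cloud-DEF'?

The DEF suffix surfaces as [-di] and [-ti], depending on the final segment of the stem.
By contrast the DIM suffix keeps its initial [d] throughout — that segment must be underlying.
The DEF suffix is therefore /-ti/ underlyingly, with post-nasal voicing: voiceless stops become voiced after a nasal.
After 'cloud', which ends in a nasal, the suffix surfaces as [-di], giving [fiʃumdi].

[fiʃumdi]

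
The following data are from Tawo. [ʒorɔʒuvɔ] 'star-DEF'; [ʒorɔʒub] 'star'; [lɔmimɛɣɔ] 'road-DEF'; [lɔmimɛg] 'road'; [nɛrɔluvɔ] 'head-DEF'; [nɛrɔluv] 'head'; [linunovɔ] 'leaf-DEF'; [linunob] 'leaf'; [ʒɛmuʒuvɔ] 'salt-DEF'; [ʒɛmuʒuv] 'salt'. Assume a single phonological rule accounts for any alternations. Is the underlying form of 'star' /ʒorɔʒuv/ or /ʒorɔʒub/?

In [ʒorɔʒuvɔ] and [ʒorɔʒub] the final segment of 'star' alternates: [v] ~ [b].
If /v/ were underlying and a rule turned it into [b] in isolation, 'head' would also alternate; but it has [v] in both [nɛrɔluvɔ] and [nɛrɔluv].
The alternation reflects intervocalic spirantization: voiced stops become fricatives between vowels. /b/ is underlying.

/ʒorɔʒub/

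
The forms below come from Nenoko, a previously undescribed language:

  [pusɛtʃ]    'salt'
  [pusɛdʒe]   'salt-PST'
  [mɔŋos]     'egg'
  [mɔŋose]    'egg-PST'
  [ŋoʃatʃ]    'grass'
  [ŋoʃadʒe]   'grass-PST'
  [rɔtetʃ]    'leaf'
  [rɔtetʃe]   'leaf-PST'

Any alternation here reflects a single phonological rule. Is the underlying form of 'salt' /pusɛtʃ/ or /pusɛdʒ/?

/pusɛdʒ/

'salt' shows [tʃ] ~ [dʒ] at the end of the stem ([pusɛtʃ] vs [pusɛdʒe]).
If /tʃ/ were underlying and a rule turned it into [dʒ] before the PST suffix, 'leaf' would also alternate; but it has [tʃ] in both [rɔtetʃ] and [rɔtetʃe].
So /dʒ/ is underlying, and a rule of word-final obstruent devoicing — voiced obstruents become voiceless word-finally — gives [tʃ].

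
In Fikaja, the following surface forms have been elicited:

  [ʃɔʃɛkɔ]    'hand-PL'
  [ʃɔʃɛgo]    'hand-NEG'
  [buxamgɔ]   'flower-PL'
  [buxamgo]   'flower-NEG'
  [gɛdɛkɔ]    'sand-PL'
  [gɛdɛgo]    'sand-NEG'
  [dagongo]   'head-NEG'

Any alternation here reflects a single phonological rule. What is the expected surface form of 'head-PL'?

The PL morpheme has two allomorphs, [-gɔ] and [-kɔ].
The NEG suffix, which begins with [g], is invariant after every stem; so [g] is not altered by any rule here.
The PL suffix is therefore /-kɔ/ underlyingly, with post-nasal voicing: voiceless stops become voiced after a nasal.
After 'head', which ends in a nasal, the suffix surfaces as [-gɔ], giving [dagongɔ].

[dagongɔ]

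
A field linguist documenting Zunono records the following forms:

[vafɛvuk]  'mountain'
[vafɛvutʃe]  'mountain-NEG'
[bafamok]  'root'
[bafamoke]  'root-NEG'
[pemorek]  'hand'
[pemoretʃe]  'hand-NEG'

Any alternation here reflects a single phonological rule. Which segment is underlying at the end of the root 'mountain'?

/tʃ/

The root 'mountain' surfaces as [vafɛvuk] and [vafɛvutʃe], with a stem-final [k] ~ [tʃ] alternation.
If /k/ were underlying and a rule turned it into [tʃ] before the NEG suffix, 'root' would also alternate; but it has [k] in both [bafamok] and [bafamoke].
The underlying segment must be /tʃ/; palato-alveolar /tʃ/ becomes [k] when no front vowel follows, yielding [k] there.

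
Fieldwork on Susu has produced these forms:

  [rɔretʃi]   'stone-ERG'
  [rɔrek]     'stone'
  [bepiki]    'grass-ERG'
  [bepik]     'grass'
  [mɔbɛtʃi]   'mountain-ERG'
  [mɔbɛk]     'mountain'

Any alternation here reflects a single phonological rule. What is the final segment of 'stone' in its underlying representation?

/tʃ/

The root 'stone' surfaces as [rɔretʃi] and [rɔrek], with a stem-final [tʃ] ~ [k] alternation.
If /k/ were underlying and a rule turned it into [tʃ] before the ERG suffix, 'grass' would also alternate; but it has [k] in both [bepiki] and [bepik].
So /tʃ/ is underlying, and a rule of depalatalization — palato-alveolar /tʃ/ becomes [k] when no front vowel follows — gives [k].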